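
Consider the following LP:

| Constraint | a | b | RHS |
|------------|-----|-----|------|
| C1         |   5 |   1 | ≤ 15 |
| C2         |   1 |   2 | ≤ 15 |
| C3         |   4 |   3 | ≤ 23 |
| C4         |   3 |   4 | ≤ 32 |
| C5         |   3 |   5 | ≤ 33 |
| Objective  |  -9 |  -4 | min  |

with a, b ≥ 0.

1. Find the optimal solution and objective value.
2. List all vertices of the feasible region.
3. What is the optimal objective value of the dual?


1. a = 2, b = 5, z = -38
2. (0, 0), (3, 0), (2, 5), (1.455, 5.727), (0, 6.6)
3. -38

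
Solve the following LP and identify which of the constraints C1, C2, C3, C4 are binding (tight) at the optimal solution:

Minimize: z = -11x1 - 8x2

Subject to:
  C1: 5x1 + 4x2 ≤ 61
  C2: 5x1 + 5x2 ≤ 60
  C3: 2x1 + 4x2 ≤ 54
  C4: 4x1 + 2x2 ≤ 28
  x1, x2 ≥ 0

At x1 = 2, x2 = 10, compute slack b - a·x for each constraint:
  C1: 61 − 50 = 11  (slack)
  C2: 60 − 60 = 0  (binding)
  C3: 54 − 44 = 10  (slack)
  C4: 28 − 28 = 0  (binding)

Optimal: x1 = 2, x2 = 10
Binding: C2, C4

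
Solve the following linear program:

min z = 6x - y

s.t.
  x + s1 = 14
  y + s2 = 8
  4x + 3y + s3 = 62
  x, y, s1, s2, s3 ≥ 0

Evaluate the objective at each vertex of the feasible region:
  z(0, 0) = 0
  z(14, 0) = 84
  z(14, 2) = 82
  z(9.5, 8) = 49
  z(0, 8) = -8  ←
The minimum is at x = 0, y = 8.

x = 0, y = 8, z = -8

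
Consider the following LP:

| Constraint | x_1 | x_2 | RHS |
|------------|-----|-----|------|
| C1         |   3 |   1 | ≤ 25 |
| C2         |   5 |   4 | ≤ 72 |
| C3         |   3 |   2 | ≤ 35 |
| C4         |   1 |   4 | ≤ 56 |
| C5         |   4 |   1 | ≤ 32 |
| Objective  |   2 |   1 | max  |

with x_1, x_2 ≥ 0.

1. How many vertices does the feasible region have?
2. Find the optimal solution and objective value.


1. 6
2. x_1 = 5, x_2 = 10, z = 20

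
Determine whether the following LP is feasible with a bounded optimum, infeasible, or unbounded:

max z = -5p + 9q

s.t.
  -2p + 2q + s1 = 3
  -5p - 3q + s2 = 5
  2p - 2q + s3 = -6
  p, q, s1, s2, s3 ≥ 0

Infeasible (no feasible solution exists)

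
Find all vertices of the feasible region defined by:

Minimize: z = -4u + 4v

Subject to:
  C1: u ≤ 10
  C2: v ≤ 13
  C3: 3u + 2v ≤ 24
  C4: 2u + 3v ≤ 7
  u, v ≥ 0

(0, 0), (3.5, 0), (0, 2.333)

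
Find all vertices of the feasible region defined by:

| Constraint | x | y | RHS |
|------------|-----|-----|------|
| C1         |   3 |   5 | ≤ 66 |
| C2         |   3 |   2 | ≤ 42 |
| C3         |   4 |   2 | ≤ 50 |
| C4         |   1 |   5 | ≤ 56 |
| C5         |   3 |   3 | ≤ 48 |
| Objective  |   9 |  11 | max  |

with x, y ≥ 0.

(0, 0), (12.5, 0), (9, 7), (7, 9), (5, 10.2), (0, 11.2)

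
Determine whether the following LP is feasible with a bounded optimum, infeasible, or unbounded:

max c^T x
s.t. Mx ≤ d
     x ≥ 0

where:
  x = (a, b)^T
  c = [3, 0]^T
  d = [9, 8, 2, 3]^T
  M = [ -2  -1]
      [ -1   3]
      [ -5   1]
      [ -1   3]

Unbounded (objective can increase without bound)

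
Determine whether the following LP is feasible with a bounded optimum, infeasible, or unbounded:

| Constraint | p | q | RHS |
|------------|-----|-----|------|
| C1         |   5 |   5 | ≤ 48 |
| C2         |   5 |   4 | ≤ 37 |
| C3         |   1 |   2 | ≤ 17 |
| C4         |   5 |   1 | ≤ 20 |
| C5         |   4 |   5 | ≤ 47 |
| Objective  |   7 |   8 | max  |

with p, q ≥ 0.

Feasible with a bounded optimal solution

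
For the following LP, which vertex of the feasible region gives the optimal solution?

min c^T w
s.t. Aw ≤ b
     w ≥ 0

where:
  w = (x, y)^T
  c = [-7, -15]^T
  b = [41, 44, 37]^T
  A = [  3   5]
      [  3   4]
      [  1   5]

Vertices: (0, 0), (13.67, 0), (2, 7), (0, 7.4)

Evaluate the objective at each vertex of the feasible region:
  z(0, 0) = 0
  z(13.67, 0) = -95.67
  z(2, 7) = -119  ←
  z(0, 7.4) = -111
The minimum is at x = 2, y = 7.

(2, 7)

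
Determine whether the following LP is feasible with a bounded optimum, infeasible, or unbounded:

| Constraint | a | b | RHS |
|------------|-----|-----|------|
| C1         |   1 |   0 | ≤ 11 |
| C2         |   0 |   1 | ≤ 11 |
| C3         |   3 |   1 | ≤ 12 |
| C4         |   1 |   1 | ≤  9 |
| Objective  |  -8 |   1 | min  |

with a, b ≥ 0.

Feasible with a bounded optimal solution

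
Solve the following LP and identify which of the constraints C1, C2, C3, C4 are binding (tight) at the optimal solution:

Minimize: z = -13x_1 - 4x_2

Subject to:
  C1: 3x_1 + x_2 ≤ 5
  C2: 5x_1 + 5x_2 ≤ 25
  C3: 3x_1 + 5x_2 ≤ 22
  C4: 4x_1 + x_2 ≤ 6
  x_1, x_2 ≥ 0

At x_1 = 1, x_2 = 2, compute slack b - a·x for each constraint:
  C1: 5 − 5 = 0  (binding)
  C2: 25 − 15 = 10  (slack)
  C3: 22 − 13 = 9  (slack)
  C4: 6 − 6 = 0  (binding)

Optimal: x_1 = 1, x_2 = 2
Binding: C1, C4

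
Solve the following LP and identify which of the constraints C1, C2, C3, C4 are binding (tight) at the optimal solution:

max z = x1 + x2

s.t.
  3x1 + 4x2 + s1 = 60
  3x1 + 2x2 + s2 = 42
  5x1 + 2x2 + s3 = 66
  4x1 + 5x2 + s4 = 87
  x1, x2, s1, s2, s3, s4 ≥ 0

At x1 = 8, x2 = 9, compute slack b - a·x for each constraint:
  C1: 60 − 60 = 0  (binding)
  C2: 42 − 42 = 0  (binding)
  C3: 66 − 58 = 8  (slack)
  C4: 87 − 77 = 10  (slack)

Optimal: x1 = 8, x2 = 9
Binding: C1, C2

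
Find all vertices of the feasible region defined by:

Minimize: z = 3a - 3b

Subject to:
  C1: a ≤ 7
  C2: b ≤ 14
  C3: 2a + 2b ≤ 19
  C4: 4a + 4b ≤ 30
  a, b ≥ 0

(0, 0), (7, 0), (7, 0.5), (0, 7.5)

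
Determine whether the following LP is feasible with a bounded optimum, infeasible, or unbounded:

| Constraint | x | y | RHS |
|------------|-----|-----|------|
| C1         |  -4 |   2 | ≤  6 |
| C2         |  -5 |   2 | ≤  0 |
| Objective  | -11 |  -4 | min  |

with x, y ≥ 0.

Unbounded (objective can decrease without bound)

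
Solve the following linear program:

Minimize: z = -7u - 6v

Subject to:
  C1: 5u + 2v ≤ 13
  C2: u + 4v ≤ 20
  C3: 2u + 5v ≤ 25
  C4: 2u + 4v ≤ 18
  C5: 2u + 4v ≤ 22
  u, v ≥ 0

Evaluate the objective at each vertex of the feasible region:
  z(0, 0) = 0
  z(2.6, 0) = -18.2
  z(1, 4) = -31  ←
  z(0, 4.5) = -27
The minimum is at u = 1, v = 4.

u = 1, v = 4, z = -31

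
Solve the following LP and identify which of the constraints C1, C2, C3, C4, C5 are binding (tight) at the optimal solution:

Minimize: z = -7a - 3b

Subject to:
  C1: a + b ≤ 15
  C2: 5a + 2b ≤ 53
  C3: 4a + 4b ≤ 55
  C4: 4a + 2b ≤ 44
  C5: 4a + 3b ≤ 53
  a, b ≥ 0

At a = 9, b = 4, compute slack b - a·x for each constraint:
  C1: 15 − 13 = 2  (slack)
  C2: 53 − 53 = 0  (binding)
  C3: 55 − 52 = 3  (slack)
  C4: 44 − 44 = 0  (binding)
  C5: 53 − 48 = 5  (slack)

Optimal: a = 9, b = 4
Binding: C2, C4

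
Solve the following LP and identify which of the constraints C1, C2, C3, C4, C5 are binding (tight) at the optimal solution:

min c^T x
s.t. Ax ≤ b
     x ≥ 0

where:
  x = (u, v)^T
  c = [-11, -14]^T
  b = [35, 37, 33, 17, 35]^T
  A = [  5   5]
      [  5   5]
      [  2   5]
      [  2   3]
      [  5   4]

At u = 4, v = 3, compute slack b - a·x for each constraint:
  C1: 35 − 35 = 0  (binding)
  C2: 37 − 35 = 2  (slack)
  C3: 33 − 23 = 10  (slack)
  C4: 17 − 17 = 0  (binding)
  C5: 35 − 32 = 3  (slack)

Optimal: u = 4, v = 3
Binding: C1, C4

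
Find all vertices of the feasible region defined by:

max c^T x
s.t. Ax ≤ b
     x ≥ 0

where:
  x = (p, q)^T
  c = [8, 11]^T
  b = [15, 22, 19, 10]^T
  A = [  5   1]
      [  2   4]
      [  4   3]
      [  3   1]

(0, 0), (3, 0), (2.5, 2.5), (2.2, 3.4), (1, 5), (0, 5.5)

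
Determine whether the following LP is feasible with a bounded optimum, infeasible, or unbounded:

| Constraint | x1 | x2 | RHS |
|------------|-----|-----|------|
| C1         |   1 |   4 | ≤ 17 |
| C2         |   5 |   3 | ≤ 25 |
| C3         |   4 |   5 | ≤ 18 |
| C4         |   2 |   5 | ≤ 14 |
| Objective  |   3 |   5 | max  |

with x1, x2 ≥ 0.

Feasible with a bounded optimal solution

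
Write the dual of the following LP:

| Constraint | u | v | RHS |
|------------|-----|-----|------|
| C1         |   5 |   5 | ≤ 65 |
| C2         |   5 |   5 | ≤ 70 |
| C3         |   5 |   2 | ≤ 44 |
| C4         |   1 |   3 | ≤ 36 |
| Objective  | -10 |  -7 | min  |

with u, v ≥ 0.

Primal min cᵀx s.t. Ax ≤ b, x ≥ 0  →  Dual max −bᵀy s.t. Aᵀy ≥ −c, y ≥ 0.

Maximize: z = -65y1 - 70y2 - 44y3 - 36y4

Subject to:
  5y1 + 5y2 + 5y3 + y4 ≥ 10
  5y1 + 5y2 + 2y3 + 3y4 ≥ 7
  y1, y2, y3, y4 ≥ 0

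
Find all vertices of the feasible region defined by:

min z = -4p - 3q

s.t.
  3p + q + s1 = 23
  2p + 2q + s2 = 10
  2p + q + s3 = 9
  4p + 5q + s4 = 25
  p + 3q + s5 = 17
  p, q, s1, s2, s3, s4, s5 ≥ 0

(0, 0), (4.5, 0), (4, 1), (0, 5)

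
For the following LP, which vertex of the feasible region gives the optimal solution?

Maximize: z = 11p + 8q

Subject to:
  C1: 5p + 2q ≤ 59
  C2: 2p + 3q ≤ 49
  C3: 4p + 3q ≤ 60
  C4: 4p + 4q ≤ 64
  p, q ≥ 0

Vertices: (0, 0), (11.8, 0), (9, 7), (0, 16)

Evaluate the objective at each vertex of the feasible region:
  z(0, 0) = 0
  z(11.8, 0) = 129.8
  z(9, 7) = 155  ←
  z(0, 16) = 128
The maximum is at p = 9, q = 7.

(9, 7)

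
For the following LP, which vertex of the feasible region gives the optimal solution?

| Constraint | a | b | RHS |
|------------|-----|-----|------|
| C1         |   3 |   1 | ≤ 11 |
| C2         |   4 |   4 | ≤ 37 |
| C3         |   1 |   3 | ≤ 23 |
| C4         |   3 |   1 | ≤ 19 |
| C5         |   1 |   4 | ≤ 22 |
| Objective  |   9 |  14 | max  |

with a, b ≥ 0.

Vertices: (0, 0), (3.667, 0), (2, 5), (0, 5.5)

Evaluate the objective at each vertex of the feasible region:
  z(0, 0) = 0
  z(3.667, 0) = 33
  z(2, 5) = 88  ←
  z(0, 5.5) = 77
The maximum is at a = 2, b = 5.

(2, 5)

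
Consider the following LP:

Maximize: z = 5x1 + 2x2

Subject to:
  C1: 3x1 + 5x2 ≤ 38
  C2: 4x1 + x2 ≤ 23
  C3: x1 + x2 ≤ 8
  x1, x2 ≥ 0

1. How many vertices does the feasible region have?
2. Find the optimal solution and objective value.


1. 5
2. x1 = 5, x2 = 3, z = 31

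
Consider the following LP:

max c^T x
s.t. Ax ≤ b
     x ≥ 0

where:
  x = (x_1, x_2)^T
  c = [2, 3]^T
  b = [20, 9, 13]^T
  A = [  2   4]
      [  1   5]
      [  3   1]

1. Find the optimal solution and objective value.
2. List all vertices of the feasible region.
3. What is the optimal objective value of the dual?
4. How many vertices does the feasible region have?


1. x_1 = 4, x_2 = 1, z = 11
2. (0, 0), (4.333, 0), (4, 1), (0, 1.8)
3. 11
4. 4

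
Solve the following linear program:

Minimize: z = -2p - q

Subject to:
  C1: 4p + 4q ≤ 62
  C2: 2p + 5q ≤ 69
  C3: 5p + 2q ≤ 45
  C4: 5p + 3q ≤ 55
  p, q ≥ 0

Evaluate the objective at each vertex of the feasible region:
  z(0, 0) = 0
  z(9, 0) = -18
  z(5, 10) = -20  ←
  z(4.25, 11.25) = -19.75
  z(2.833, 12.67) = -18.33
  z(0, 13.8) = -13.8
The minimum is at p = 5, q = 10.

p = 5, q = 10, z = -20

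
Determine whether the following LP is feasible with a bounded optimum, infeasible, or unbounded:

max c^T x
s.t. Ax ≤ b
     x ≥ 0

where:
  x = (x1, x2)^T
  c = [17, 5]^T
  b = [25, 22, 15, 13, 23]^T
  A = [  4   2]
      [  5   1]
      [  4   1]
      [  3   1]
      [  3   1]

Feasible with a bounded optimal solution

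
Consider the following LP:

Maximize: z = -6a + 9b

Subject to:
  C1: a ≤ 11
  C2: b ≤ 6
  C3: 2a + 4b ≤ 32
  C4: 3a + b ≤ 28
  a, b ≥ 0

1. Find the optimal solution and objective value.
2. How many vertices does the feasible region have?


1. a = 0, b = 6, z = 54
2. 5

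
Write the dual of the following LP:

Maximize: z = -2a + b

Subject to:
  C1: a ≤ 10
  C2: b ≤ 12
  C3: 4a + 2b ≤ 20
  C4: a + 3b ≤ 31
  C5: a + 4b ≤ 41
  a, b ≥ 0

Primal max cᵀx s.t. Ax ≤ b, x ≥ 0  →  Dual min bᵀy s.t. Aᵀy ≥ c, y ≥ 0.

Minimize: z = 10y1 + 12y2 + 20y3 + 31y4 + 41y5

Subject to:
  y1 + 4y3 + y4 + y5 ≥ -2
  y2 + 2y3 + 3y4 + 4y5 ≥ 1
  y1, y2, y3, y4, y5 ≥ 0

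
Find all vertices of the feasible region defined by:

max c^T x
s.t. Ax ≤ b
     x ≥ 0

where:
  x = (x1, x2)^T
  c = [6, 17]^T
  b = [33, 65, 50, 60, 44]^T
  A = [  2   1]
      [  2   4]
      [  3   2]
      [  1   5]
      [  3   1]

(0, 0), (14.67, 0), (12.67, 6), (10, 10), (0, 12)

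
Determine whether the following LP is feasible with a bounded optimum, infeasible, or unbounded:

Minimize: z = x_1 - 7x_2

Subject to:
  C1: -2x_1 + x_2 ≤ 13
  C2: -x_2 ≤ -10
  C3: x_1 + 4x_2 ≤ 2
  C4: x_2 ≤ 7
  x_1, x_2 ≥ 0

Infeasible (no feasible solution exists)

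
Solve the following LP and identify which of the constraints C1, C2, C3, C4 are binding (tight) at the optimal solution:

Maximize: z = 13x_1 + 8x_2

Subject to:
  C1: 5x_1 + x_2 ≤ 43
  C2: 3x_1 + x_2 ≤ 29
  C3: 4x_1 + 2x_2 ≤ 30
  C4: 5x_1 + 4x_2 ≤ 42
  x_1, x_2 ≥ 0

At x_1 = 6, x_2 = 3, compute slack b - a·x for each constraint:
  C1: 43 − 33 = 10  (slack)
  C2: 29 − 21 = 8  (slack)
  C3: 30 − 30 = 0  (binding)
  C4: 42 − 42 = 0  (binding)

Optimal: x_1 = 6, x_2 = 3
Binding: C3, C4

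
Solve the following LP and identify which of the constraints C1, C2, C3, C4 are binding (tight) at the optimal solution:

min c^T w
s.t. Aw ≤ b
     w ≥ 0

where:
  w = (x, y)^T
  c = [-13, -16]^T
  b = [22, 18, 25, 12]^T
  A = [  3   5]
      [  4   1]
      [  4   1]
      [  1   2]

At x = 4, y = 2, compute slack b - a·x for each constraint:
  C1: 22 − 22 = 0  (binding)
  C2: 18 − 18 = 0  (binding)
  C3: 25 − 18 = 7  (slack)
  C4: 12 − 8 = 4  (slack)

Optimal: x = 4, y = 2
Binding: C1, C2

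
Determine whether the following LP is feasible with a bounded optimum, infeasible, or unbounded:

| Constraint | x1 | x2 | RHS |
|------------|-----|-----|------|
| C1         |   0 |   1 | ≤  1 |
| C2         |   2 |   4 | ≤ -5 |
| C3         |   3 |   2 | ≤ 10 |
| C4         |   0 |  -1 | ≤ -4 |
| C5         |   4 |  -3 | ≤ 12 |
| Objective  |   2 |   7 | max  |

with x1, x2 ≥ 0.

Infeasible (no feasible solution exists)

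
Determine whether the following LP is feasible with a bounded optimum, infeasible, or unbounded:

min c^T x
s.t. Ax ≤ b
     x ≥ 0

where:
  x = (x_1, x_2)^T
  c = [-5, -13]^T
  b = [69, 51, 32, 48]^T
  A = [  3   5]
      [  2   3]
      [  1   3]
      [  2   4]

Feasible with a bounded optimal solution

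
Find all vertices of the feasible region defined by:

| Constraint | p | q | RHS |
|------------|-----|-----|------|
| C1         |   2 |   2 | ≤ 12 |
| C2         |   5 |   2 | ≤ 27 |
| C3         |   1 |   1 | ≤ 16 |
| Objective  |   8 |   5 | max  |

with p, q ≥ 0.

(0, 0), (5.4, 0), (5, 1), (0, 6)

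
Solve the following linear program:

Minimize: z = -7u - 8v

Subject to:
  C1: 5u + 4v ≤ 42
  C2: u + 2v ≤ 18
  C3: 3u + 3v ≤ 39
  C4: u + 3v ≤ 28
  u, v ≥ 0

Evaluate the objective at each vertex of the feasible region:
  z(0, 0) = 0
  z(8.4, 0) = -58.8
  z(2, 8) = -78  ←
  z(0, 9) = -72
The minimum is at u = 2, v = 8.

u = 2, v = 8, z = -78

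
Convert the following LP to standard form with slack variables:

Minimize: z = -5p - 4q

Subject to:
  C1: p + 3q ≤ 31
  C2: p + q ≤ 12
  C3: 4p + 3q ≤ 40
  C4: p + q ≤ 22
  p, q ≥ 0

min z = -5p - 4q

s.t.
  p + 3q + s1 = 31
  p + q + s2 = 12
  4p + 3q + s3 = 40
  p + q + s4 = 22
  p, q, s1, s2, s3, s4 ≥ 0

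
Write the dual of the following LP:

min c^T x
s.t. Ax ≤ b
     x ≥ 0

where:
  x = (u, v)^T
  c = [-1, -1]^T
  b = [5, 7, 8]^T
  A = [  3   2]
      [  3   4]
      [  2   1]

Primal min cᵀx s.t. Ax ≤ b, x ≥ 0  →  Dual max −bᵀy s.t. Aᵀy ≥ −c, y ≥ 0.

Maximize: z = -5y1 - 7y2 - 8y3

Subject to:
  3y1 + 3y2 + 2y3 ≥ 1
  2y1 + 4y2 + y3 ≥ 1
  y1, y2, y3 ≥ 0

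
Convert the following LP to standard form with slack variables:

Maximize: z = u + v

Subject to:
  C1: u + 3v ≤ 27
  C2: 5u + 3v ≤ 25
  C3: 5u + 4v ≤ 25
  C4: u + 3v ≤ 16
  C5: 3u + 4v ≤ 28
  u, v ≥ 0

max z = u + v

s.t.
  u + 3v + s1 = 27
  5u + 3v + s2 = 25
  5u + 4v + s3 = 25
  u + 3v + s4 = 16
  3u + 4v + s5 = 28
  u, v, s1, s2, s3, s4, s5 ≥ 0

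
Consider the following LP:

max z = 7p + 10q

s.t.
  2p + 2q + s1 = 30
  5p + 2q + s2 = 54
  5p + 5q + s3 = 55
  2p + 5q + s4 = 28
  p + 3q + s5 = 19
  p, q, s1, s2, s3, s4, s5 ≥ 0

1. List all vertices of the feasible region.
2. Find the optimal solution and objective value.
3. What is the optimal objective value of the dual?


1. (0, 0), (10.8, 0), (10.67, 0.3333), (9, 2), (0, 5.6)
2. p = 9, q = 2, z = 83
3. 83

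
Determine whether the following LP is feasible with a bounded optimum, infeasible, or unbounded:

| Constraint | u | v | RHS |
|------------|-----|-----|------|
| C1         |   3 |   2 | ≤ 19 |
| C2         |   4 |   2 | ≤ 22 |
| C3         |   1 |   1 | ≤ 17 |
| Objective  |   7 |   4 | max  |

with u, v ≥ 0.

Feasible with a bounded optimal solution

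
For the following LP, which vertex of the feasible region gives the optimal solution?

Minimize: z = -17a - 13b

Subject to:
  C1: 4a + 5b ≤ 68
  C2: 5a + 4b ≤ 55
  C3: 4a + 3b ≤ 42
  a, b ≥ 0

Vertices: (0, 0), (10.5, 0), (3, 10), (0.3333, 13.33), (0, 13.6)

Evaluate the objective at each vertex of the feasible region:
  z(0, 0) = 0
  z(10.5, 0) = -178.5
  z(3, 10) = -181  ←
  z(0.3333, 13.33) = -179
  z(0, 13.6) = -176.8
The minimum is at a = 3, b = 10.

(3, 10)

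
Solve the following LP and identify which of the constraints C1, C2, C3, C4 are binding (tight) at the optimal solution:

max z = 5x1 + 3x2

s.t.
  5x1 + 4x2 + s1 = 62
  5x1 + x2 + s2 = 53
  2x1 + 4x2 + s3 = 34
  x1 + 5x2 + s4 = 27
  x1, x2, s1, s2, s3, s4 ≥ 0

At x1 = 10, x2 = 3, compute slack b - a·x for each constraint:
  C1: 62 − 62 = 0  (binding)
  C2: 53 − 53 = 0  (binding)
  C3: 34 − 32 = 2  (slack)
  C4: 27 − 25 = 2  (slack)

Optimal: x1 = 10, x2 = 3
Binding: C1, C2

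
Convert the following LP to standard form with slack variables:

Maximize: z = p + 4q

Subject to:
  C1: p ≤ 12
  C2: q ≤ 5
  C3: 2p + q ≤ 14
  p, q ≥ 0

max z = p + 4q

s.t.
  p + s1 = 12
  q + s2 = 5
  2p + q + s3 = 14
  p, q, s1, s2, s3 ≥ 0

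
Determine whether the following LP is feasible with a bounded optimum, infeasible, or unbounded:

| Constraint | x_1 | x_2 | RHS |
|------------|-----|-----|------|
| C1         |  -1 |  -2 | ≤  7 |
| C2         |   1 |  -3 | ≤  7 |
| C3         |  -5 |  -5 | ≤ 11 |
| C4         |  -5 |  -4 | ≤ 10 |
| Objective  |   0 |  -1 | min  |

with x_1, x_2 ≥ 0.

Unbounded (objective can decrease without bound)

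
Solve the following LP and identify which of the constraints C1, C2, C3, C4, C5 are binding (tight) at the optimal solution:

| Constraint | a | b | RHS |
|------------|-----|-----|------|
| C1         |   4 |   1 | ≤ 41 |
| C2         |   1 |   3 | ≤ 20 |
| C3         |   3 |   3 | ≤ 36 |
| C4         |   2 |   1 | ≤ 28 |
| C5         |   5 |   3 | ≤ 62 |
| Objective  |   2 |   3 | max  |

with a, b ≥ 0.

At a = 8, b = 4, compute slack b - a·x for each constraint:
  C1: 41 − 36 = 5  (slack)
  C2: 20 − 20 = 0  (binding)
  C3: 36 − 36 = 0  (binding)
  C4: 28 − 20 = 8  (slack)
  C5: 62 − 52 = 10  (slack)

Optimal: a = 8, b = 4
Binding: C2, C3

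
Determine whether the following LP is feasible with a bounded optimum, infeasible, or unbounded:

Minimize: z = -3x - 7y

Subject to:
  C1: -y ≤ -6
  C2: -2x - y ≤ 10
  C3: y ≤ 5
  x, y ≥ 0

Infeasible (no feasible solution exists)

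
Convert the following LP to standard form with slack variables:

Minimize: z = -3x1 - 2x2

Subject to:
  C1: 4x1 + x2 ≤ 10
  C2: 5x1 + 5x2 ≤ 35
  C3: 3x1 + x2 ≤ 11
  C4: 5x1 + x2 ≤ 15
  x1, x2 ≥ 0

min z = -3x1 - 2x2

s.t.
  4x1 + x2 + s1 = 10
  5x1 + 5x2 + s2 = 35
  3x1 + x2 + s3 = 11
  5x1 + x2 + s4 = 15
  x1, x2, s1, s2, s3, s4 ≥ 0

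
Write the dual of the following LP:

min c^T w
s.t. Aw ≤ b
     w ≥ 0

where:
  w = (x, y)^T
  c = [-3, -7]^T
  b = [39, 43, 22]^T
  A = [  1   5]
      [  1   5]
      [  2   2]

Primal min cᵀx s.t. Ax ≤ b, x ≥ 0  →  Dual max −bᵀy s.t. Aᵀy ≥ −c, y ≥ 0.

Maximize: z = -39y1 - 43y2 - 22y3

Subject to:
  y1 + y2 + 2y3 ≥ 3
  5y1 + 5y2 + 2y3 ≥ 7
  y1, y2, y3 ≥ 0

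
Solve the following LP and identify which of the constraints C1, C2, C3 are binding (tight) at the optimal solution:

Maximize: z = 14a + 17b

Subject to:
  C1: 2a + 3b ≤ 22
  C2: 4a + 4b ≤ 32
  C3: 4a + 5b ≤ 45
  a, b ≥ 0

At a = 2, b = 6, compute slack b - a·x for each constraint:
  C1: 22 − 22 = 0  (binding)
  C2: 32 − 32 = 0  (binding)
  C3: 45 − 38 = 7  (slack)

Optimal: a = 2, b = 6
Binding: C1, C2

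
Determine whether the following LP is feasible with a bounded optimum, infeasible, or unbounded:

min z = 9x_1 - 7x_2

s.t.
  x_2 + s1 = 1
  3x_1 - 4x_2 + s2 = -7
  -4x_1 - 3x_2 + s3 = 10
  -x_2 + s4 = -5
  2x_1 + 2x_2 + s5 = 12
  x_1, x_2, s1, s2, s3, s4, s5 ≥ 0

Infeasible (no feasible solution exists)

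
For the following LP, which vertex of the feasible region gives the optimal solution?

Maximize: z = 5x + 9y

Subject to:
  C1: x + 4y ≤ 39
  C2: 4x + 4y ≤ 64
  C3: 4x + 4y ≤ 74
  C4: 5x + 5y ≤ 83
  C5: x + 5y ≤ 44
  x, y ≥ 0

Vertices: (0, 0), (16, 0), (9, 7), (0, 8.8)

Evaluate the objective at each vertex of the feasible region:
  z(0, 0) = 0
  z(16, 0) = 80
  z(9, 7) = 108  ←
  z(0, 8.8) = 79.2
The maximum is at x = 9, y = 7.

(9, 7)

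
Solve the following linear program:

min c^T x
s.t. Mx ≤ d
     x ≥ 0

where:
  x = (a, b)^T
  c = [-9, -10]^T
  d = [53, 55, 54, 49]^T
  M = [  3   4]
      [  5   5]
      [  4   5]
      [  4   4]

Evaluate the objective at each vertex of the feasible region:
  z(0, 0) = 0
  z(11, 0) = -99
  z(1, 10) = -109  ←
  z(0, 10.8) = -108
The minimum is at a = 1, b = 10.

a = 1, b = 10, z = -109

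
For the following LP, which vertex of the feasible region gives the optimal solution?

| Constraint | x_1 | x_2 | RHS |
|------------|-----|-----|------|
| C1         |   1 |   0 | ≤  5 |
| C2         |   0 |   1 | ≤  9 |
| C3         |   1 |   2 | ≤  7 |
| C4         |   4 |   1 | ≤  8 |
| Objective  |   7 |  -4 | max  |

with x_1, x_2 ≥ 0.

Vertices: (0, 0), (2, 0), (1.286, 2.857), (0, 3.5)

Evaluate the objective at each vertex of the feasible region:
  z(0, 0) = 0
  z(2, 0) = 14  ←
  z(1.286, 2.857) = -2.429
  z(0, 3.5) = -14
The maximum is at x_1 = 2, x_2 = 0.

(2, 0)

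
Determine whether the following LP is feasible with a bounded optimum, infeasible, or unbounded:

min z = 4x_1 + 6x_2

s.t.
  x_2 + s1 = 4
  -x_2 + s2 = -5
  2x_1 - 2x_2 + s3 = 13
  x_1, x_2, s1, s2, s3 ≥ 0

Infeasible (no feasible solution exists)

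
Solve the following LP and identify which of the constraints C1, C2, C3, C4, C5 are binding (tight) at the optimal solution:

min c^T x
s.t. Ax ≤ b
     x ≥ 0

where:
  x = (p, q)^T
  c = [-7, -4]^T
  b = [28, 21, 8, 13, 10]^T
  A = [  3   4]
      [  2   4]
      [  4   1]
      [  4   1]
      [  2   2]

At p = 1, q = 4, compute slack b - a·x for each constraint:
  C1: 28 − 19 = 9  (slack)
  C2: 21 − 18 = 3  (slack)
  C3: 8 − 8 = 0  (binding)
  C4: 13 − 8 = 5  (slack)
  C5: 10 − 10 = 0  (binding)

Optimal: p = 1, q = 4
Binding: C3, C5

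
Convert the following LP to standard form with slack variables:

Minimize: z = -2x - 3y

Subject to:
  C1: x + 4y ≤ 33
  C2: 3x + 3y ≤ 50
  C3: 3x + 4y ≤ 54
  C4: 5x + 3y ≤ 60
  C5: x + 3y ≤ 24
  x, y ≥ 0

min z = -2x - 3y

s.t.
  x + 4y + s1 = 33
  3x + 3y + s2 = 50
  3x + 4y + s3 = 54
  5x + 3y + s4 = 60
  x + 3y + s5 = 24
  x, y, s1, s2, s3, s4, s5 ≥ 0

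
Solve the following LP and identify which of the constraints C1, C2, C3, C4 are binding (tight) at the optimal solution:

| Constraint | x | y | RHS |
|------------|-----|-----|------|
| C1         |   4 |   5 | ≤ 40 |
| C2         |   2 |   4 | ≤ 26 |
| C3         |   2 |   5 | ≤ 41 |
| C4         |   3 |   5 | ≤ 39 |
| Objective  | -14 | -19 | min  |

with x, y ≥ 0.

At x = 5, y = 4, compute slack b - a·x for each constraint:
  C1: 40 − 40 = 0  (binding)
  C2: 26 − 26 = 0  (binding)
  C3: 41 − 30 = 11  (slack)
  C4: 39 − 35 = 4  (slack)

Optimal: x = 5, y = 4
Binding: C1, C2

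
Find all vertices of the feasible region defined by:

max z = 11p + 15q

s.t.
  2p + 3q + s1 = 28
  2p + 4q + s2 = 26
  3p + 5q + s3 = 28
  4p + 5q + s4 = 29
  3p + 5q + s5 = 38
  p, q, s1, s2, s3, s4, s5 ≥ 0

(0, 0), (7.25, 0), (1, 5), (0, 5.6)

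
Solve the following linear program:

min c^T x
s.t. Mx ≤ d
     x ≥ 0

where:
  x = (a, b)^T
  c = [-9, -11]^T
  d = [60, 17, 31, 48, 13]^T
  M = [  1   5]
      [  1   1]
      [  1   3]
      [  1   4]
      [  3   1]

Evaluate the objective at each vertex of the feasible region:
  z(0, 0) = 0
  z(4.333, 0) = -39
  z(1, 10) = -119  ←
  z(0, 10.33) = -113.7
The minimum is at a = 1, b = 10.

a = 1, b = 10, z = -119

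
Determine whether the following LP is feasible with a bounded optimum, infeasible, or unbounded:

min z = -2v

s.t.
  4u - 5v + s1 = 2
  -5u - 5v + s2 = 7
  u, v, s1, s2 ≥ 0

Unbounded (objective can decrease without bound)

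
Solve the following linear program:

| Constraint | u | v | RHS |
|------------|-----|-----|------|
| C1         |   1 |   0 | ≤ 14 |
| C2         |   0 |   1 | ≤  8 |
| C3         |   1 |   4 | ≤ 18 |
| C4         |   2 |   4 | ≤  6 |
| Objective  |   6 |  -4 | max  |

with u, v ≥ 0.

Evaluate the objective at each vertex of the feasible region:
  z(0, 0) = 0
  z(3, 0) = 18  ←
  z(0, 1.5) = -6
The maximum is at u = 3, v = 0.

u = 3, v = 0, z = 18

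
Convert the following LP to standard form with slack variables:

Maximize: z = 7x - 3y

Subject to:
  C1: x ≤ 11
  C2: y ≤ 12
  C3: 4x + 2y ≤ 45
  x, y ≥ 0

max z = 7x - 3y

s.t.
  x + s1 = 11
  y + s2 = 12
  4x + 2y + s3 = 45
  x, y, s1, s2, s3 ≥ 0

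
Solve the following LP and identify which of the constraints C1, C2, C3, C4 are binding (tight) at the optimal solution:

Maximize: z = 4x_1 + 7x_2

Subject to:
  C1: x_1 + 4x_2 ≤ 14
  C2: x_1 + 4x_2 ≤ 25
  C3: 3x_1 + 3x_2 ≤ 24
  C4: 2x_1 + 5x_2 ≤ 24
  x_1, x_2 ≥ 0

At x_1 = 6, x_2 = 2, compute slack b - a·x for each constraint:
  C1: 14 − 14 = 0  (binding)
  C2: 25 − 14 = 11  (slack)
  C3: 24 − 24 = 0  (binding)
  C4: 24 − 22 = 2  (slack)

Optimal: x_1 = 6, x_2 = 2
Binding: C1, C3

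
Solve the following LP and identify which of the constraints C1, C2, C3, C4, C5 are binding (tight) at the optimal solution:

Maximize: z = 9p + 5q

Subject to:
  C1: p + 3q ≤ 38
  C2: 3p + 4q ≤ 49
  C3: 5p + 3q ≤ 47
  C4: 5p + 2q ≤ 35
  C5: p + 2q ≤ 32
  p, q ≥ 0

At p = 3, q = 10, compute slack b - a·x for each constraint:
  C1: 38 − 33 = 5  (slack)
  C2: 49 − 49 = 0  (binding)
  C3: 47 − 45 = 2  (slack)
  C4: 35 − 35 = 0  (binding)
  C5: 32 − 23 = 9  (slack)

Optimal: p = 3, q = 10
Binding: C2, C4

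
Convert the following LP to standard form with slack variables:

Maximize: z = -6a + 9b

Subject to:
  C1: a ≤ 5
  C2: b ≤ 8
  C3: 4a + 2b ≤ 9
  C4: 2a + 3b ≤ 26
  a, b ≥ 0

max z = -6a + 9b

s.t.
  a + s1 = 5
  b + s2 = 8
  4a + 2b + s3 = 9
  2a + 3b + s4 = 26
  a, b, s1, s2, s3, s4 ≥ 0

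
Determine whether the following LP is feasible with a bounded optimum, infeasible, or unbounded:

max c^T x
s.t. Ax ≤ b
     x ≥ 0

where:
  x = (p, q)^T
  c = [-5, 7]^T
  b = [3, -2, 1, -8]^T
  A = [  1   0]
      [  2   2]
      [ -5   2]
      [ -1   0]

Infeasible (no feasible solution exists)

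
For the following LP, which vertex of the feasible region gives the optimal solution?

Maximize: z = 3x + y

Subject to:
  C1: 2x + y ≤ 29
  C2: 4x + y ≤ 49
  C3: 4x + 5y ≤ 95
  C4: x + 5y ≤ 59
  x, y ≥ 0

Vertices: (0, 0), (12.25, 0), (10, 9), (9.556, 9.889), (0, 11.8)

Evaluate the objective at each vertex of the feasible region:
  z(0, 0) = 0
  z(12.25, 0) = 36.75
  z(10, 9) = 39  ←
  z(9.556, 9.889) = 38.56
  z(0, 11.8) = 11.8
The maximum is at x = 10, y = 9.

(10, 9)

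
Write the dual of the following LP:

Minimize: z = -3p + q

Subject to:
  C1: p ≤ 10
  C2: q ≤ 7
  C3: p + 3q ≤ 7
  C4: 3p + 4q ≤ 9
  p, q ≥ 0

Primal min cᵀx s.t. Ax ≤ b, x ≥ 0  →  Dual max −bᵀy s.t. Aᵀy ≥ −c, y ≥ 0.

Maximize: z = -10y1 - 7y2 - 7y3 - 9y4

Subject to:
  y1 + y3 + 3y4 ≥ 3
  y2 + 3y3 + 4y4 ≥ -1
  y1, y2, y3, y4 ≥ 0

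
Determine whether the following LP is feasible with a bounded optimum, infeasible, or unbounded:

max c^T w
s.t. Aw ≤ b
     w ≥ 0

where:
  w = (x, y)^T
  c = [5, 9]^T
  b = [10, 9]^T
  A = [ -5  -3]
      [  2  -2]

Unbounded (objective can increase without bound)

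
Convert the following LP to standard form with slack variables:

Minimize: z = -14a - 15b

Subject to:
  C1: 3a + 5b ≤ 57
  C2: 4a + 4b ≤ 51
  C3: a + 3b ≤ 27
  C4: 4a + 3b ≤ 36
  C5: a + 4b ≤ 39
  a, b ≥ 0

min z = -14a - 15b

s.t.
  3a + 5b + s1 = 57
  4a + 4b + s2 = 51
  a + 3b + s3 = 27
  4a + 3b + s4 = 36
  a + 4b + s5 = 39
  a, b, s1, s2, s3, s4, s5 ≥ 0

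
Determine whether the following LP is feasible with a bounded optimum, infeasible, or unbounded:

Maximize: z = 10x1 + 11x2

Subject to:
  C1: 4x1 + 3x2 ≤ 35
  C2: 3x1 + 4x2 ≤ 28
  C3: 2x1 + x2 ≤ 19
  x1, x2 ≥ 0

Feasible with a bounded optimal solution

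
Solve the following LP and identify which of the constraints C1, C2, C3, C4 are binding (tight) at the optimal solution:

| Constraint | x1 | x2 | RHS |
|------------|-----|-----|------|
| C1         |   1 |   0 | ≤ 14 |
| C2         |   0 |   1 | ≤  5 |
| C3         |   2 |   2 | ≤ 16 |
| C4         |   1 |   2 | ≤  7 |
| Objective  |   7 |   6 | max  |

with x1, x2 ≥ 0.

At x1 = 7, x2 = 0, compute slack b - a·x for each constraint:
  C1: 14 − 7 = 7  (slack)
  C2: 5 − 0 = 5  (slack)
  C3: 16 − 14 = 2  (slack)
  C4: 7 − 7 = 0  (binding)

Optimal: x1 = 7, x2 = 0
Binding: C4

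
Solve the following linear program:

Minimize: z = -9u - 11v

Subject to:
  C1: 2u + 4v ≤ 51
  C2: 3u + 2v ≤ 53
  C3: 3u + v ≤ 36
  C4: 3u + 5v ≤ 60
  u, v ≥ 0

Evaluate the objective at each vertex of the feasible region:
  z(0, 0) = 0
  z(12, 0) = -108
  z(10, 6) = -156  ←
  z(0, 12) = -132
The minimum is at u = 10, v = 6.

u = 10, v = 6, z = -156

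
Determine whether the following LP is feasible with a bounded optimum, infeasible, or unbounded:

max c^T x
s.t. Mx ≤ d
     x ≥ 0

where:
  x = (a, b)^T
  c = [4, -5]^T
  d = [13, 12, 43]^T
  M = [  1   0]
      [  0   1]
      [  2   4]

Feasible with a bounded optimal solution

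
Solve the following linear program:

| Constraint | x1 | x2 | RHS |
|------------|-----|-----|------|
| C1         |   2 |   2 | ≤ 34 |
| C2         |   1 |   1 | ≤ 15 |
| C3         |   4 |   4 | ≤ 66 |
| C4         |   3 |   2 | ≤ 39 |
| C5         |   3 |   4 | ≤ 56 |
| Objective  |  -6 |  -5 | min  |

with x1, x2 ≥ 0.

Evaluate the objective at each vertex of the feasible region:
  z(0, 0) = 0
  z(13, 0) = -78
  z(9, 6) = -84  ←
  z(4, 11) = -79
  z(0, 14) = -70
The minimum is at x1 = 9, x2 = 6.

x1 = 9, x2 = 6, z = -84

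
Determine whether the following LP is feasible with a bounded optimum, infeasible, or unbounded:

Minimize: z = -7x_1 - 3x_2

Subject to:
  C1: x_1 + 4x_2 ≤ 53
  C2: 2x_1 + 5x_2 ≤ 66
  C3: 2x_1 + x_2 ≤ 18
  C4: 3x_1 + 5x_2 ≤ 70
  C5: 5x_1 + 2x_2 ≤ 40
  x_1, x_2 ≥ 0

Feasible with a bounded optimal solution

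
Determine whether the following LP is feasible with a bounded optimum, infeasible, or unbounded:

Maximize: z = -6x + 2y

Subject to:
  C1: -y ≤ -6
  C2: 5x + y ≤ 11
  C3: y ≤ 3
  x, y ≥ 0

Infeasible (no feasible solution exists)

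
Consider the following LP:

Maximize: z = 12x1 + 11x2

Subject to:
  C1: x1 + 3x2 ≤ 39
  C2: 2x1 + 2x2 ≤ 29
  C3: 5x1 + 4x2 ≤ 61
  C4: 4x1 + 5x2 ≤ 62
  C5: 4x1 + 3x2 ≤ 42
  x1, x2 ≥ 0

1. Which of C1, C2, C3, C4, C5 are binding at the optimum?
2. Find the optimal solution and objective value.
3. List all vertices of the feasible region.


1. C4, C5
2. x1 = 3, x2 = 10, z = 146
3. (0, 0), (10.5, 0), (3, 10), (0, 12.4)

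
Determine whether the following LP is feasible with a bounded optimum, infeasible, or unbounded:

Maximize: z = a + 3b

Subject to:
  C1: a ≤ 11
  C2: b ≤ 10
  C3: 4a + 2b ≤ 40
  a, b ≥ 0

Feasible with a bounded optimal solution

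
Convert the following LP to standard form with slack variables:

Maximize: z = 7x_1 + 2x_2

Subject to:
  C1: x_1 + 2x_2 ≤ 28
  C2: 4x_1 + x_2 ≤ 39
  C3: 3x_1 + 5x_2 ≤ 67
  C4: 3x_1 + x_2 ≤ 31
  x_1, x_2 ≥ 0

max z = 7x_1 + 2x_2

s.t.
  x_1 + 2x_2 + s1 = 28
  4x_1 + x_2 + s2 = 39
  3x_1 + 5x_2 + s3 = 67
  3x_1 + x_2 + s4 = 31
  x_1, x_2, s1, s2, s3, s4 ≥ 0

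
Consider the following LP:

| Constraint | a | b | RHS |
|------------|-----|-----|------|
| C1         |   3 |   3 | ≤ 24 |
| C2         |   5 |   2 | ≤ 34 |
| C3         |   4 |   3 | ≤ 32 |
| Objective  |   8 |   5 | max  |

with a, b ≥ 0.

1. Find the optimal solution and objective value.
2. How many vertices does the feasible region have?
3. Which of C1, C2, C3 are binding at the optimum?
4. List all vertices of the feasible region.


1. a = 6, b = 2, z = 58
2. 4
3. C1, C2
4. (0, 0), (6.8, 0), (6, 2), (0, 8)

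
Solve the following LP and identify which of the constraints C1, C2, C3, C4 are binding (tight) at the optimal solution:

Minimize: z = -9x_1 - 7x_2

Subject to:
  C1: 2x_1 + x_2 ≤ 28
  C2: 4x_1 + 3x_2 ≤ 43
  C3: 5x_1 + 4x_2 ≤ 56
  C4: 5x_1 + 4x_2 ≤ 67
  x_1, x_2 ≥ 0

At x_1 = 4, x_2 = 9, compute slack b - a·x for each constraint:
  C1: 28 − 17 = 11  (slack)
  C2: 43 − 43 = 0  (binding)
  C3: 56 − 56 = 0  (binding)
  C4: 67 − 56 = 11  (slack)

Optimal: x_1 = 4, x_2 = 9
Binding: C2, C3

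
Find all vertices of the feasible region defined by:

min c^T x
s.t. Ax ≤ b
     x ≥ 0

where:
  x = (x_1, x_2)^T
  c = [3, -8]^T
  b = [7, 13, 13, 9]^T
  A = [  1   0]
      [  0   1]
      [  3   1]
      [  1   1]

(0, 0), (4.333, 0), (2, 7), (0, 9)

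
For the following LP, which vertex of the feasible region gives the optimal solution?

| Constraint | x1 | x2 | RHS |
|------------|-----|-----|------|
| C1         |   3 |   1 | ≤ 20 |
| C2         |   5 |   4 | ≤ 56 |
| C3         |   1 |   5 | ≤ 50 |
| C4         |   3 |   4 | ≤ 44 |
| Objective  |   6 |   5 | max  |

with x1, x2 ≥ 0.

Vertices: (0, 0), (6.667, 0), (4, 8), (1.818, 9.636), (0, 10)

Evaluate the objective at each vertex of the feasible region:
  z(0, 0) = 0
  z(6.667, 0) = 40
  z(4, 8) = 64  ←
  z(1.818, 9.636) = 59.09
  z(0, 10) = 50
The maximum is at x1 = 4, x2 = 8.

(4, 8)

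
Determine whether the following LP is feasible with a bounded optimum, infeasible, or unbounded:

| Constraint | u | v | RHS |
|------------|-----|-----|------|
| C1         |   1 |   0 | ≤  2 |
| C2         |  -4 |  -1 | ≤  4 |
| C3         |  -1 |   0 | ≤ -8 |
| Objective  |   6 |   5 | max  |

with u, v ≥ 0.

Infeasible (no feasible solution exists)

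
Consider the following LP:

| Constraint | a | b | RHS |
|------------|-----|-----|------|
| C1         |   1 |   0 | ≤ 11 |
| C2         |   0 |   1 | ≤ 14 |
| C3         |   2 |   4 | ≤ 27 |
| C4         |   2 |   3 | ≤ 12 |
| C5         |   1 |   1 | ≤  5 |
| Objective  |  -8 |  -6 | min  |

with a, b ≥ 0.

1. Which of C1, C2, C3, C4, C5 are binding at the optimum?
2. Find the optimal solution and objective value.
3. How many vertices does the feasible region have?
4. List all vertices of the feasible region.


1. C5
2. a = 5, b = 0, z = -40
3. 4
4. (0, 0), (5, 0), (3, 2), (0, 4)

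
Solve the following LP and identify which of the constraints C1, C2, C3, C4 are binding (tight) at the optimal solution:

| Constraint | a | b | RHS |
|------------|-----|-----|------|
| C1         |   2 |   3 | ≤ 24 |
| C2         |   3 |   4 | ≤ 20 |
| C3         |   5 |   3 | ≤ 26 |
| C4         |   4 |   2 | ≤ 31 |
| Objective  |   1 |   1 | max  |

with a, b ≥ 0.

At a = 4, b = 2, compute slack b - a·x for each constraint:
  C1: 24 − 14 = 10  (slack)
  C2: 20 − 20 = 0  (binding)
  C3: 26 − 26 = 0  (binding)
  C4: 31 − 20 = 11  (slack)

Optimal: a = 4, b = 2
Binding: C2, C3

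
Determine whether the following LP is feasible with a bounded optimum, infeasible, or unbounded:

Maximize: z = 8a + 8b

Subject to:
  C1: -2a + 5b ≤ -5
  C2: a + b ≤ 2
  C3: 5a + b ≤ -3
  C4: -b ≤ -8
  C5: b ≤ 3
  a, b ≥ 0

Infeasible (no feasible solution exists)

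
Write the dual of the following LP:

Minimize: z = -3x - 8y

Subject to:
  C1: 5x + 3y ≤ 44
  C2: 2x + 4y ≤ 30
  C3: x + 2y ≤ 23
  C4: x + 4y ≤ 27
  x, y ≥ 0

Primal min cᵀx s.t. Ax ≤ b, x ≥ 0  →  Dual max −bᵀy s.t. Aᵀy ≥ −c, y ≥ 0.

Maximize: z = -44y1 - 30y2 - 23y3 - 27y4

Subject to:
  5y1 + 2y2 + y3 + y4 ≥ 3
  3y1 + 4y2 + 2y3 + 4y4 ≥ 8
  y1, y2, y3, y4 ≥ 0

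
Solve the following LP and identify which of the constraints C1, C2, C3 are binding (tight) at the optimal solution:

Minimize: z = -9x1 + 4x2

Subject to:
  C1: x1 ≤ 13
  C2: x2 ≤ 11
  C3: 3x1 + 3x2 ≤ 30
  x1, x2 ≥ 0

At x1 = 10, x2 = 0, compute slack b - a·x for each constraint:
  C1: 13 − 10 = 3  (slack)
  C2: 11 − 0 = 11  (slack)
  C3: 30 − 30 = 0  (binding)

Optimal: x1 = 10, x2 = 0
Binding: C3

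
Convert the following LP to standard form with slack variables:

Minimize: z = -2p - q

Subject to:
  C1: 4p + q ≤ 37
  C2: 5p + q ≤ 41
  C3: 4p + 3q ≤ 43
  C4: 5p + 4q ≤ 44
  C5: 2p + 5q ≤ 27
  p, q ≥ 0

min z = -2p - q

s.t.
  4p + q + s1 = 37
  5p + q + s2 = 41
  4p + 3q + s3 = 43
  5p + 4q + s4 = 44
  2p + 5q + s5 = 27
  p, q, s1, s2, s3, s4, s5 ≥ 0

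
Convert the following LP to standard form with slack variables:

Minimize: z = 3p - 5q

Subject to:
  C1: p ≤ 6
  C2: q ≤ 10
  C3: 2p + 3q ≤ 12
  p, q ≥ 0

min z = 3p - 5q

s.t.
  p + s1 = 6
  q + s2 = 10
  2p + 3q + s3 = 12
  p, q, s1, s2, s3 ≥ 0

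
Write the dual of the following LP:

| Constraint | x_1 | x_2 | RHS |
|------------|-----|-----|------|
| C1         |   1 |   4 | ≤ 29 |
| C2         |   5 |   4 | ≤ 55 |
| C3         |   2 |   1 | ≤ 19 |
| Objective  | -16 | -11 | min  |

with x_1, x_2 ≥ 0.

Primal min cᵀx s.t. Ax ≤ b, x ≥ 0  →  Dual max −bᵀy s.t. Aᵀy ≥ −c, y ≥ 0.

Maximize: z = -29y1 - 55y2 - 19y3

Subject to:
  y1 + 5y2 + 2y3 ≥ 16
  4y1 + 4y2 + y3 ≥ 11
  y1, y2, y3 ≥ 0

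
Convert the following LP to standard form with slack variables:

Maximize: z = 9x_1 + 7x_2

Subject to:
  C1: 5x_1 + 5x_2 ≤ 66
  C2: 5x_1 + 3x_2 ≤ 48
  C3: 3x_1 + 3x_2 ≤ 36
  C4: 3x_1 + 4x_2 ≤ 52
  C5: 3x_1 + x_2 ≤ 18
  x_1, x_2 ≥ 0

max z = 9x_1 + 7x_2

s.t.
  5x_1 + 5x_2 + s1 = 66
  5x_1 + 3x_2 + s2 = 48
  3x_1 + 3x_2 + s3 = 36
  3x_1 + 4x_2 + s4 = 52
  3x_1 + x_2 + s5 = 18
  x_1, x_2, s1, s2, s3, s4, s5 ≥ 0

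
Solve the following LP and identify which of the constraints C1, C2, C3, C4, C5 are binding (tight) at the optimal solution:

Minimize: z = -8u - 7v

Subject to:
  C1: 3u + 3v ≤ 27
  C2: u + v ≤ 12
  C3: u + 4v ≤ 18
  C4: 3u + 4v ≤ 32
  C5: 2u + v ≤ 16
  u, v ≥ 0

At u = 7, v = 2, compute slack b - a·x for each constraint:
  C1: 27 − 27 = 0  (binding)
  C2: 12 − 9 = 3  (slack)
  C3: 18 − 15 = 3  (slack)
  C4: 32 − 29 = 3  (slack)
  C5: 16 − 16 = 0  (binding)

Optimal: u = 7, v = 2
Binding: C1, C5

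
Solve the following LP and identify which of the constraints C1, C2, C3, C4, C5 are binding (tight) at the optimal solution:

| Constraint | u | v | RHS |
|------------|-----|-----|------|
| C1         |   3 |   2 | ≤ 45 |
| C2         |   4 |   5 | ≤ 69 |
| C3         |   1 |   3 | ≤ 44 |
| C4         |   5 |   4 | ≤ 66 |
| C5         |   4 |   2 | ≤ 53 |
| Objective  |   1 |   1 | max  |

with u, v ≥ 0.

At u = 6, v = 9, compute slack b - a·x for each constraint:
  C1: 45 − 36 = 9  (slack)
  C2: 69 − 69 = 0  (binding)
  C3: 44 − 33 = 11  (slack)
  C4: 66 − 66 = 0  (binding)
  C5: 53 − 42 = 11  (slack)

Optimal: u = 6, v = 9
Binding: C2, C4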